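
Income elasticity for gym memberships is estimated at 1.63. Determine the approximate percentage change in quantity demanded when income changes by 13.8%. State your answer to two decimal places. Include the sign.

%ΔQ ≈ η × %ΔI = 1.63 × 13.8% = 22.49%.

22.49%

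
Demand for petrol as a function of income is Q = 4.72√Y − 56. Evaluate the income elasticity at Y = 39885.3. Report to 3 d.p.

At Y = 39885.3: Q = 886.646.
dQ/dY = 4.72/(2√Y) = 0.011817 at this income.
η = (dQ/dY)·(Y/Q) = 0.011817 × (39885.3/886.646) = 0.532.

0.532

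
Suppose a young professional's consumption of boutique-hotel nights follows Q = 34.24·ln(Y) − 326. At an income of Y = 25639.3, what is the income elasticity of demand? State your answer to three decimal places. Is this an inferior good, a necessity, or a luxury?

At Y = 25639.3: Q = 21.600.
dQ/dY = 34.24/Y = 0.00133545 at this income.
η = (dQ/dY)·(Y/Q) = 0.00133545 × (25639.3/21.600) = 1.585.
Since η > 1, the good is a luxury.

1.585 (luxury)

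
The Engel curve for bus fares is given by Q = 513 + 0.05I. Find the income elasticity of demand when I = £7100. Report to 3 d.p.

At I = 7100: Q = 868.000.
dQ/dI = 0.05.
η = (dQ/dI)·(I/Q) = 0.05 × (7100/868.000) = 0.409.

0.409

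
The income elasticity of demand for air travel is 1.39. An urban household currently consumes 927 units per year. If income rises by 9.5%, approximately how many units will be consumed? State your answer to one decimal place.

1049.4

%ΔQ ≈ η × %ΔI = 1.39 × 9.5% = 13.205%.
New Q ≈ 927 × (1 + 0.13205) = 1049.4.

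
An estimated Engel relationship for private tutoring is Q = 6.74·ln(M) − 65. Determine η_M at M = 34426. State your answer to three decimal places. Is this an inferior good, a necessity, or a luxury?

1.246 (luxury)

At M = 34426: Q = 5.410.
dQ/dM = 6.74/M = 0.000195782 at this income.
η = (dQ/dM)·(M/Q) = 0.000195782 × (34426/5.410) = 1.246.
Since η > 1, the good is a luxury.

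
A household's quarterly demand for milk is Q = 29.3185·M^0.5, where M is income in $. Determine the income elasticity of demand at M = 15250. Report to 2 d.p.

0.50

For Q = A·M^β the income elasticity is constant and equal to β.
Here β = 0.5, so η = 0.50.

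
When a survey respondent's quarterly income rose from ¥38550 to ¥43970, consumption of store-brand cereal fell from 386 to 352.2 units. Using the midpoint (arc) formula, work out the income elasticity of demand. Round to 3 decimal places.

ΔQ = 352.2 − 386 = -33.8; midpoint Q̄ = (386 + 352.2)/2 = 369.1.
ΔI = 43970 − 38550 = 5420; midpoint Ī = (38550 + 43970)/2 = 41260.
η = (ΔQ/Q̄) ÷ (ΔI/Ī) = (-33.8/369.1) ÷ (5420/41260) = -0.697.

-0.697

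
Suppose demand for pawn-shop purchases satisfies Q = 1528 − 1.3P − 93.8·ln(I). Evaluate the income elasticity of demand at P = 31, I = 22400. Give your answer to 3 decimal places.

-0.171

At P = 31, I = 22400: Q = 548.123.
Holding P constant, ∂Q/∂I = -93.8/I = -0.0041875.
η_I = (∂Q/∂I)·(I/Q) = -0.0041875 × (22400/548.123) = -0.171.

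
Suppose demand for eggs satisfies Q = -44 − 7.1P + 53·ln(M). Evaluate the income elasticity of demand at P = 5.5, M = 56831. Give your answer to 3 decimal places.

At P = 5.5, M = 56831: Q = 497.185.
Holding P constant, ∂Q/∂M = 53/M = 0.00093259.
η_M = (∂Q/∂M)·(M/Q) = 0.00093259 × (56831/497.185) = 0.107.

0.107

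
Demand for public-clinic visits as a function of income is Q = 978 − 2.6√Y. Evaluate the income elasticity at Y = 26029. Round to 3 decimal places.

At Y = 26029: Q = 558.529.
dQ/dY = -2.6/(2√Y) = -0.00805777 at this income.
η = (dQ/dY)·(Y/Q) = -0.00805777 × (26029/558.529) = -0.376.

-0.376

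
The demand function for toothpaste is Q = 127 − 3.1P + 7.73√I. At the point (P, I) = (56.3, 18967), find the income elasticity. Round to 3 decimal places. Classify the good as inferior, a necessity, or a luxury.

At P = 56.3, I = 18967: Q = 1017.051.
Holding P constant, ∂Q/∂I = 7.73/(2√I) = 0.028064.
η_I = (∂Q/∂I)·(I/Q) = 0.028064 × (18967/1017.051) = 0.523.
Since 0 < η < 1, this is a necessity.

0.523 (necessity)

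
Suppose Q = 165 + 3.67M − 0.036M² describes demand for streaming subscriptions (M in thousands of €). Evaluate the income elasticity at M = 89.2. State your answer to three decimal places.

At M = 89.2: Q = 205.9250.
dQ/dM = 3.67 − 0.072M = -2.75240.
η = (dQ/dM)·(M/Q) = -2.75240 × (89.2/205.9250) = -1.192.

-1.192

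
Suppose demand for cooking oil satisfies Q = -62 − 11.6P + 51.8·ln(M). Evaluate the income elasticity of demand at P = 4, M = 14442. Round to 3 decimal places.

0.134

At P = 4, M = 14442: Q = 387.735.
Holding P constant, ∂Q/∂M = 51.8/M = 0.00358676.
η_M = (∂Q/∂M)·(M/Q) = 0.00358676 × (14442/387.735) = 0.134.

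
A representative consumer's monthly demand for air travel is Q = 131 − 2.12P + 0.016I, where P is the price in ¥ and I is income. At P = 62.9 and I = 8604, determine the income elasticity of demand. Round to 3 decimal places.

1.017

At P = 62.9, I = 8604: Q = 135.316.
Holding P constant, ∂Q/∂I = 0.016.
η_I = (∂Q/∂I)·(I/Q) = 0.016 × (8604/135.316) = 1.017.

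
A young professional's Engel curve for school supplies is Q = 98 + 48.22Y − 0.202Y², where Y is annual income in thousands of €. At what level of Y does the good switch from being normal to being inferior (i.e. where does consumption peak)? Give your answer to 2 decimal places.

dQ/dY = 48.22 − 0.404Y.
The good is inferior where dQ/dY < 0. Setting dQ/dY = 0 gives Y = 48.22 / 0.404 = 119.36.

119.36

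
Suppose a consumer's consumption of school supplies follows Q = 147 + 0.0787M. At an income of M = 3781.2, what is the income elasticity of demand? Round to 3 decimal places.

0.669

At M = 3781.2: Q = 444.580.
dQ/dM = 0.0787.
η = (dQ/dM)·(M/Q) = 0.0787 × (3781.2/444.580) = 0.669.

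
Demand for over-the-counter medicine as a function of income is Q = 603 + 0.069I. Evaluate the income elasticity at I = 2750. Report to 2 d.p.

0.24

At I = 2750: Q = 792.750.
dQ/dI = 0.069.
η = (dQ/dI)·(I/Q) = 0.069 × (2750/792.750) = 0.24.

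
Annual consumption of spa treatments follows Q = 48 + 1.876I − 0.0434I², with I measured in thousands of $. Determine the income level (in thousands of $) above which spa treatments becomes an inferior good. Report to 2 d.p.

dQ/dI = 1.876 − 0.0868I.
The good is inferior where dQ/dI < 0. Setting dQ/dI = 0 gives I = 1.876 / 0.0868 = 21.61.

21.61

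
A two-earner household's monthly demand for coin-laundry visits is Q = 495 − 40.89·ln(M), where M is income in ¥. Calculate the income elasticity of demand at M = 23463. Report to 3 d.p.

At M = 23463: Q = 83.517.
dQ/dM = -40.89/M = -0.00174274 at this income.
η = (dQ/dM)·(M/Q) = -0.00174274 × (23463/83.517) = -0.490.

-0.490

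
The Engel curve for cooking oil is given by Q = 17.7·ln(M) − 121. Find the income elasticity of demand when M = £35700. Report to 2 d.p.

0.27

At M = 35700: Q = 64.547.
dQ/dM = 17.7/M = 0.000495798 at this income.
η = (dQ/dM)·(M/Q) = 0.000495798 × (35700/64.547) = 0.27.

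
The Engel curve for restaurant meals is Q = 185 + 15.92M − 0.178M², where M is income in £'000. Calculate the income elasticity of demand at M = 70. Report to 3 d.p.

At M = 70: Q = 427.2000.
dQ/dM = 15.92 − 0.356M = -9.00000.
η = (dQ/dM)·(M/Q) = -9.00000 × (70/427.2000) = -1.475.

-1.475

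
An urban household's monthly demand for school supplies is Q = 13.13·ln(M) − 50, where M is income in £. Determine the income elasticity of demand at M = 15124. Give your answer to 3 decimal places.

At M = 15124: Q = 76.364.
dQ/dM = 13.13/M = 0.000868157 at this income.
η = (dQ/dM)·(M/Q) = 0.000868157 × (15124/76.364) = 0.172.

0.172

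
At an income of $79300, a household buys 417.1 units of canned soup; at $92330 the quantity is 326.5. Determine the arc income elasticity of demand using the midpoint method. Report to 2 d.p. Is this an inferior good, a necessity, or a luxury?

-1.60 (inferior good)

ΔQ = 326.5 − 417.1 = -90.6; midpoint Q̄ = (417.1 + 326.5)/2 = 371.8.
ΔI = 92330 − 79300 = 13030; midpoint Ī = (79300 + 92330)/2 = 85815.
η = (ΔQ/Q̄) ÷ (ΔI/Ī) = (-90.6/371.8) ÷ (13030/85815) = -1.60.
η < 0 ⇒ inferior good.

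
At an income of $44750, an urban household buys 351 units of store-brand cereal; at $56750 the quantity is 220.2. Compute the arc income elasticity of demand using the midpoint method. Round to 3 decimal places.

-1.937

ΔQ = 220.2 − 351 = -130.8; midpoint Q̄ = (351 + 220.2)/2 = 285.6.
ΔI = 56750 − 44750 = 12000; midpoint Ī = (44750 + 56750)/2 = 50750.
η = (ΔQ/Q̄) ÷ (ΔI/Ī) = (-130.8/285.6) ÷ (12000/50750) = -1.937.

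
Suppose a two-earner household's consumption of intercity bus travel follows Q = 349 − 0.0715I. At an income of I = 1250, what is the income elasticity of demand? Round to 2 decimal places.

-0.34

At I = 1250: Q = 259.625.
dQ/dI = −0.0715.
η = (dQ/dI)·(I/Q) = -0.0715 × (1250/259.625) = -0.34.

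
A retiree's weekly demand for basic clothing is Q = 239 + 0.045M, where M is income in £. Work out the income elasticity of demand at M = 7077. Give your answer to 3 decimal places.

0.571

At M = 7077: Q = 557.465.
dQ/dM = 0.045.
η = (dQ/dM)·(M/Q) = 0.045 × (7077/557.465) = 0.571.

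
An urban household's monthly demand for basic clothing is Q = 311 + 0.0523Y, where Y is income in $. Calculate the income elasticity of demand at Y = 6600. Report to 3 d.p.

0.526

At Y = 6600: Q = 656.180.
dQ/dY = 0.0523.
η = (dQ/dY)·(Y/Q) = 0.0523 × (6600/656.180) = 0.526.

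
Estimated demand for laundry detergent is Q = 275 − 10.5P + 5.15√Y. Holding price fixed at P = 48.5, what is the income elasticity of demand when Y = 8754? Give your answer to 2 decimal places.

0.97

At P = 48.5, Y = 8754: Q = 247.598.
Holding P constant, ∂Q/∂Y = 5.15/(2√Y) = 0.0275216.
η_Y = (∂Q/∂Y)·(Y/Q) = 0.0275216 × (8754/247.598) = 0.97.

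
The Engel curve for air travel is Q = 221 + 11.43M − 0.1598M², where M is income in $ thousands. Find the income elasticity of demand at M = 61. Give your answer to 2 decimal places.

At M = 61: Q = 323.6142.
dQ/dM = 11.43 − 0.3196M = -8.06560.
η = (dQ/dM)·(M/Q) = -8.06560 × (61/323.6142) = -1.52.

-1.52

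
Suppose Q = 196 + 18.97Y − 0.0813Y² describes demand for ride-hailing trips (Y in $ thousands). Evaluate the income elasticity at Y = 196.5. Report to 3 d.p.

At Y = 196.5: Q = 784.4291.
dQ/dY = 18.97 − 0.1626Y = -12.98090.
η = (dQ/dY)·(Y/Q) = -12.98090 × (196.5/784.4291) = -3.252.

-3.252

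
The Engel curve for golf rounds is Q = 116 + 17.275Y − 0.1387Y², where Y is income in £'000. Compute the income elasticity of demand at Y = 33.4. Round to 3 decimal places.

0.497

At Y = 33.4: Q = 538.2568.
dQ/dY = 17.275 − 0.2774Y = 8.00984.
η = (dQ/dY)·(Y/Q) = 8.00984 × (33.4/538.2568) = 0.497.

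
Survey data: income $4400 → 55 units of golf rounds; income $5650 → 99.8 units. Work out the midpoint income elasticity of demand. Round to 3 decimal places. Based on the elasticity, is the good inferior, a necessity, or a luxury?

ΔQ = 99.8 − 55 = 44.8; midpoint Q̄ = (55 + 99.8)/2 = 77.4.
ΔI = 5650 − 4400 = 1250; midpoint Ī = (4400 + 5650)/2 = 5025.
η = (ΔQ/Q̄) ÷ (ΔI/Ī) = (44.8/77.4) ÷ (1250/5025) = 2.327.
η > 1 ⇒ luxury.

2.327 (luxury)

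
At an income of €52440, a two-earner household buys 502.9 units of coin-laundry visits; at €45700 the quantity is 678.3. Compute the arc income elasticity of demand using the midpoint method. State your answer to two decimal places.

-2.16

ΔQ = 678.3 − 502.9 = 175.4; midpoint Q̄ = (502.9 + 678.3)/2 = 590.6.
ΔI = 45700 − 52440 = -6740; midpoint Ī = (52440 + 45700)/2 = 49070.
η = (ΔQ/Q̄) ÷ (ΔI/Ī) = (175.4/590.6) ÷ (-6740/49070) = -2.16.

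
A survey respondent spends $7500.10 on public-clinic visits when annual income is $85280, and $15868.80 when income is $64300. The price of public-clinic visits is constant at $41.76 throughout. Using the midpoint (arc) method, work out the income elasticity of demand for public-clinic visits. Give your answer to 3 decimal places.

With a constant price, Q₁ = 7500.10/41.76 = 179.600 and Q₂ = 15868.80/41.76 = 380.000 (equivalently, work directly with expenditure since P cancels).
Midpoint %ΔQ = (15868.80 − 7500.10)/11684.45 = 0.71623; midpoint %ΔI = (64300 − 85280)/74790 = -0.28052.
η = 0.71623 / -0.28052 = -2.553.

-2.553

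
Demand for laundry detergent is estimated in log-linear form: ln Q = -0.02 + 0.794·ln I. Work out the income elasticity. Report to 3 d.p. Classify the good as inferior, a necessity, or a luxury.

In a log-linear demand, the coefficient on ln I is the income elasticity.
So η = 0.794.
0 < η < 1 ⇒ necessity.

0.794 (necessity)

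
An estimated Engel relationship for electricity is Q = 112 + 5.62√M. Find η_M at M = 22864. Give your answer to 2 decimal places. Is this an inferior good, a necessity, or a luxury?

At M = 22864: Q = 961.792.
dQ/dM = 5.62/(2√M) = 0.0185836 at this income.
η = (dQ/dM)·(M/Q) = 0.0185836 × (22864/961.792) = 0.44.
Since 0 < η < 1, the good is a necessity.

0.44 (necessity)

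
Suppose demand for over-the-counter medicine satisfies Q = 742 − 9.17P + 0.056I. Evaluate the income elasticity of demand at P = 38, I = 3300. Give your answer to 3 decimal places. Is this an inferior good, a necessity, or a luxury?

0.320 (necessity)

At P = 38, I = 3300: Q = 578.340.
Holding P constant, ∂Q/∂I = 0.056.
η_I = (∂Q/∂I)·(I/Q) = 0.056 × (3300/578.340) = 0.320.
Since 0 < η < 1, this is a necessity.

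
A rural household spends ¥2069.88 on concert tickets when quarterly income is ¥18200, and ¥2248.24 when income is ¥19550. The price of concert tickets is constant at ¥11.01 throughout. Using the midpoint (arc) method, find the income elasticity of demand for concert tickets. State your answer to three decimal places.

1.155

With a constant price, Q₁ = 2069.88/11.01 = 188.000 and Q₂ = 2248.24/11.01 = 204.200 (equivalently, work directly with expenditure since P cancels).
Midpoint %ΔQ = (2248.24 − 2069.88)/2159.06 = 0.08261; midpoint %ΔI = (19550 − 18200)/18875 = 0.07152.
η = 0.08261 / 0.07152 = 1.155.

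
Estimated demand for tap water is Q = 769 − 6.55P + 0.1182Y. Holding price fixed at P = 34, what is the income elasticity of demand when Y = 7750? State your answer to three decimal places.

At P = 34, Y = 7750: Q = 1462.350.
Holding P constant, ∂Q/∂Y = 0.1182.
η_Y = (∂Q/∂Y)·(Y/Q) = 0.1182 × (7750/1462.350) = 0.626.

0.626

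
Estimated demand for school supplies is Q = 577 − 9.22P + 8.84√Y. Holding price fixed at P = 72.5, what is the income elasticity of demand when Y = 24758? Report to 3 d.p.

0.535

At P = 72.5, Y = 24758: Q = 1299.495.
Holding P constant, ∂Q/∂Y = 8.84/(2√Y) = 0.0280908.
η_Y = (∂Q/∂Y)·(Y/Q) = 0.0280908 × (24758/1299.495) = 0.535.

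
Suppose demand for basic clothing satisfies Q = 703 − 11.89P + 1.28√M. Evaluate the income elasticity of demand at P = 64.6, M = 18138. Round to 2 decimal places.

0.80

At P = 64.6, M = 18138: Q = 107.293.
Holding P constant, ∂Q/∂M = 1.28/(2√M) = 0.0047521.
η_M = (∂Q/∂M)·(M/Q) = 0.0047521 × (18138/107.293) = 0.80.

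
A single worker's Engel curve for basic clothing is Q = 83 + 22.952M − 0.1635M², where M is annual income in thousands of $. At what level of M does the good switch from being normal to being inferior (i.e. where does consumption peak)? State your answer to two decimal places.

70.19

dQ/dM = 22.952 − 0.327M.
The good is inferior where dQ/dM < 0. Setting dQ/dM = 0 gives M = 22.952 / 0.327 = 70.19.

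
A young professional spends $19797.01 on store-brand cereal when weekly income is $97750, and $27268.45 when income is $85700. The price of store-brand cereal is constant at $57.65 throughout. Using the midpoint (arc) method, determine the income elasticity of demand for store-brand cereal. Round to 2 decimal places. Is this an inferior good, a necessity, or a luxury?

With a constant price, Q₁ = 19797.01/57.65 = 343.400 and Q₂ = 27268.45/57.65 = 473.000 (equivalently, work directly with expenditure since P cancels).
Midpoint %ΔQ = (27268.45 − 19797.01)/23532.73 = 0.31749; midpoint %ΔI = (85700 − 97750)/91725 = -0.13137.
η = 0.31749 / -0.13137 = -2.42.
η < 0 ⇒ inferior good.

-2.42 (inferior good)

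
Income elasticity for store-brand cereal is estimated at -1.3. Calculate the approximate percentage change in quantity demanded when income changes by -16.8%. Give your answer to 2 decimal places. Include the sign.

21.84%

%ΔQ ≈ η × %ΔI = -1.3 × (-16.8%) = 21.84%.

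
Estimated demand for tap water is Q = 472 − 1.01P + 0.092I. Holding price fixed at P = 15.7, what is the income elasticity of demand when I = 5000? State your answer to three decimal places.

0.502

At P = 15.7, I = 5000: Q = 916.143.
Holding P constant, ∂Q/∂I = 0.092.
η_I = (∂Q/∂I)·(I/Q) = 0.092 × (5000/916.143) = 0.502.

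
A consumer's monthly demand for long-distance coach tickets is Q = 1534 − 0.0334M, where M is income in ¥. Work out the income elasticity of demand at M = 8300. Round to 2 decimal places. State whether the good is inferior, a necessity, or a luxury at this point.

At M = 8300: Q = 1256.780.
dQ/dM = −0.0334.
η = (dQ/dM)·(M/Q) = -0.0334 × (8300/1256.780) = -0.22.
Since η < 0, the good is an inferior good.

-0.22 (inferior good)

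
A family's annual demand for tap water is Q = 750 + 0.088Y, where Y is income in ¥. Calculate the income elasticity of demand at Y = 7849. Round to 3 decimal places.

At Y = 7849: Q = 1440.712.
dQ/dY = 0.088.
η = (dQ/dY)·(Y/Q) = 0.088 × (7849/1440.712) = 0.479.

0.479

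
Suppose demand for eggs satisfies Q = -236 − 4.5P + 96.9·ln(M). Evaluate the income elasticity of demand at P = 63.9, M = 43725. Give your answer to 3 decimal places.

At P = 63.9, M = 43725: Q = 511.892.
Holding P constant, ∂Q/∂M = 96.9/M = 0.00221612.
η_M = (∂Q/∂M)·(M/Q) = 0.00221612 × (43725/511.892) = 0.189.

0.189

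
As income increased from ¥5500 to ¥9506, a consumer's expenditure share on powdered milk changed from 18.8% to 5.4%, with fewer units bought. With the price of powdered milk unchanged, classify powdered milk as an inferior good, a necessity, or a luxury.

inferior good

Quantity demanded falls as income rises, so η < 0.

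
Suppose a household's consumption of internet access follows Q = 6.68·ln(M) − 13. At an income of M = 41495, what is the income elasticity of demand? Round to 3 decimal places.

At M = 41495: Q = 58.031.
dQ/dM = 6.68/M = 0.000160983 at this income.
η = (dQ/dM)·(M/Q) = 0.000160983 × (41495/58.031) = 0.115.

0.115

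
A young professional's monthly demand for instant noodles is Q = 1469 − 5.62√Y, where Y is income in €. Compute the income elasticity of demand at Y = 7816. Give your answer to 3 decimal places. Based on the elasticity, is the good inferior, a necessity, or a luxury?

-0.256 (inferior good)

At Y = 7816: Q = 972.146.
dQ/dY = -5.62/(2√Y) = -0.0317844 at this income.
η = (dQ/dY)·(Y/Q) = -0.0317844 × (7816/972.146) = -0.256.
Since η < 0, the good is an inferior good.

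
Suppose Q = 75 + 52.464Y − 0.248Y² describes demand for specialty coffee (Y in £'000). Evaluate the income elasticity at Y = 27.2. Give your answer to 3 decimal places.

0.804

At Y = 27.2: Q = 1318.5405.
dQ/dY = 52.464 − 0.496Y = 38.97280.
η = (dQ/dY)·(Y/Q) = 38.97280 × (27.2/1318.5405) = 0.804.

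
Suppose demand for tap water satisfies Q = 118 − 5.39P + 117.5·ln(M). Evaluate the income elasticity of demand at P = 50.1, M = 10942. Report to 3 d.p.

At P = 50.1, M = 10942: Q = 940.754.
Holding P constant, ∂Q/∂M = 117.5/M = 0.0107384.
η_M = (∂Q/∂M)·(M/Q) = 0.0107384 × (10942/940.754) = 0.125.

0.125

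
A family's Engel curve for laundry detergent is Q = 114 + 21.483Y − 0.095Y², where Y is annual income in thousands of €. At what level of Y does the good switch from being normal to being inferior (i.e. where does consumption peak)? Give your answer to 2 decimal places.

dQ/dY = 21.483 − 0.19Y.
The good is inferior where dQ/dY < 0. Setting dQ/dY = 0 gives Y = 21.483 / 0.19 = 113.07.

113.07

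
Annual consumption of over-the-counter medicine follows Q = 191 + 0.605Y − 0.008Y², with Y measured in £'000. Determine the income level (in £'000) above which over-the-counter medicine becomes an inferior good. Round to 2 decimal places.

37.81

dQ/dY = 0.605 − 0.016Y.
The good is inferior where dQ/dY < 0. Setting dQ/dY = 0 gives Y = 0.605 / 0.016 = 37.81.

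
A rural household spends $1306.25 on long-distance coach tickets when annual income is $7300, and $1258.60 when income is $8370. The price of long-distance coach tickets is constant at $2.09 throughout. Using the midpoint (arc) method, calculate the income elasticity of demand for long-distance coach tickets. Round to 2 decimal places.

With a constant price, Q₁ = 1306.25/2.09 = 625.000 and Q₂ = 1258.60/2.09 = 602.201 (equivalently, work directly with expenditure since P cancels).
Midpoint %ΔQ = (1258.60 − 1306.25)/1282.43 = -0.03716; midpoint %ΔI = (8370 − 7300)/7835 = 0.13657.
η = -0.03716 / 0.13657 = -0.27.

-0.27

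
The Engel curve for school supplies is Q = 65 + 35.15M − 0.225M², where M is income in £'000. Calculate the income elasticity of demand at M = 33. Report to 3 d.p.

0.684

At M = 33: Q = 979.9250.
dQ/dM = 35.15 − 0.45M = 20.30000.
η = (dQ/dM)·(M/Q) = 20.30000 × (33/979.9250) = 0.684.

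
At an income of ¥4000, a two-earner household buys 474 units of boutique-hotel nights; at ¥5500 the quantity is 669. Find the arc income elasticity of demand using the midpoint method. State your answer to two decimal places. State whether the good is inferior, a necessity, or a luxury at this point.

1.08 (luxury)

ΔQ = 669 − 474 = 195; midpoint Q̄ = (474 + 669)/2 = 571.5.
ΔI = 5500 − 4000 = 1500; midpoint Ī = (4000 + 5500)/2 = 4750.
η = (ΔQ/Q̄) ÷ (ΔI/Ī) = (195/571.5) ÷ (1500/4750) = 1.08.
η > 1 ⇒ luxury.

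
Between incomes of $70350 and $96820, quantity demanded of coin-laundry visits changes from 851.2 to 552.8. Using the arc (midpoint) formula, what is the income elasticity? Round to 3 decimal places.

ΔQ = 552.8 − 851.2 = -298.4; midpoint Q̄ = (851.2 + 552.8)/2 = 702.
ΔI = 96820 − 70350 = 26470; midpoint Ī = (70350 + 96820)/2 = 83585.
η = (ΔQ/Q̄) ÷ (ΔI/Ī) = (-298.4/702) ÷ (26470/83585) = -1.342.

-1.342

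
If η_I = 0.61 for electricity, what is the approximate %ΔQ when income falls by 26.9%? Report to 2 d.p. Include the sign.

%ΔQ ≈ η × %ΔI = 0.61 × (-26.9%) = -16.41%.

-16.41%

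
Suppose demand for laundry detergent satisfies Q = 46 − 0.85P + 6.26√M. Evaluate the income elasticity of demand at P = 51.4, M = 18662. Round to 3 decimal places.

0.499

At P = 51.4, M = 18662: Q = 857.482.
Holding P constant, ∂Q/∂M = 6.26/(2√M) = 0.0229121.
η_M = (∂Q/∂M)·(M/Q) = 0.0229121 × (18662/857.482) = 0.499.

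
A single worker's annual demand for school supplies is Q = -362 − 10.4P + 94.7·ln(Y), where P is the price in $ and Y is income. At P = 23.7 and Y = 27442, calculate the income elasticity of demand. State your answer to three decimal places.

0.264

At P = 23.7, Y = 27442: Q = 359.338.
Holding P constant, ∂Q/∂Y = 94.7/Y = 0.00345091.
η_Y = (∂Q/∂Y)·(Y/Q) = 0.00345091 × (27442/359.338) = 0.264.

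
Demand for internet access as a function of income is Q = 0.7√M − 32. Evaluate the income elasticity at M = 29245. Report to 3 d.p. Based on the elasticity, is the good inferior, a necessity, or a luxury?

0.682 (necessity)

At M = 29245: Q = 87.708.
dQ/dM = 0.7/(2√M) = 0.00204664 at this income.
η = (dQ/dM)·(M/Q) = 0.00204664 × (29245/87.708) = 0.682.
Since 0 < η < 1, the good is a necessity.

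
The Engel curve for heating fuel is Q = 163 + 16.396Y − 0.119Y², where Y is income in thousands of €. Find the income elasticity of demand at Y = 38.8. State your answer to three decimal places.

At Y = 38.8: Q = 620.0174.
dQ/dY = 16.396 − 0.238Y = 7.16160.
η = (dQ/dY)·(Y/Q) = 7.16160 × (38.8/620.0174) = 0.448.

0.448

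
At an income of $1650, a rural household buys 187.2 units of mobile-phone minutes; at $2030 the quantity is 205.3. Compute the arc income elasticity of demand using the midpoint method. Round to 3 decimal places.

0.447

ΔQ = 205.3 − 187.2 = 18.1; midpoint Q̄ = (187.2 + 205.3)/2 = 196.25.
ΔI = 2030 − 1650 = 380; midpoint Ī = (1650 + 2030)/2 = 1840.
η = (ΔQ/Q̄) ÷ (ΔI/Ī) = (18.1/196.25) ÷ (380/1840) = 0.447.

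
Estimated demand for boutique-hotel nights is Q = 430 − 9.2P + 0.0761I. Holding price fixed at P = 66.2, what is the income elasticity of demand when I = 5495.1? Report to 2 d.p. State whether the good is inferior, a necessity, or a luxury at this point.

1.75 (luxury)

At P = 66.2, I = 5495.1: Q = 239.137.
Holding P constant, ∂Q/∂I = 0.0761.
η_I = (∂Q/∂I)·(I/Q) = 0.0761 × (5495.1/239.137) = 1.75.
Since η > 1, this is a luxury.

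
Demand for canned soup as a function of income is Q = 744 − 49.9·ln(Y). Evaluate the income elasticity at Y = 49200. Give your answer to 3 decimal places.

-0.244

At Y = 49200: Q = 204.898.
dQ/dY = -49.9/Y = -0.00101423 at this income.
η = (dQ/dY)·(Y/Q) = -0.00101423 × (49200/204.898) = -0.244.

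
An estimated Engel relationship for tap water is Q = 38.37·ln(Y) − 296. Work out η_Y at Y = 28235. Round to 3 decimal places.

0.395

At Y = 28235: Q = 97.228.
dQ/dY = 38.37/Y = 0.00135895 at this income.
η = (dQ/dY)·(Y/Q) = 0.00135895 × (28235/97.228) = 0.395.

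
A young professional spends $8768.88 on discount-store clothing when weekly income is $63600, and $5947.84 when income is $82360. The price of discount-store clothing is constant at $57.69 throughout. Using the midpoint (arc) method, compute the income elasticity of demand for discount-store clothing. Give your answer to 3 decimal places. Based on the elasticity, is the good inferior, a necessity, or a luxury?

With a constant price, Q₁ = 8768.88/57.69 = 152.000 and Q₂ = 5947.84/57.69 = 103.100 (equivalently, work directly with expenditure since P cancels).
Midpoint %ΔQ = (5947.84 − 8768.88)/7358.36 = -0.38338; midpoint %ΔI = (82360 − 63600)/72980 = 0.25706.
η = -0.38338 / 0.25706 = -1.491.
η < 0 ⇒ inferior good.

-1.491 (inferior good)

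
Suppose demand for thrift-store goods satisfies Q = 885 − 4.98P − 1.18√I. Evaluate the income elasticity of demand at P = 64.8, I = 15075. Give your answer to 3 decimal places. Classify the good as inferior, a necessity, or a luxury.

-0.174 (inferior good)

At P = 64.8, I = 15075: Q = 417.415.
Holding P constant, ∂Q/∂I = -1.18/(2√I) = -0.00480533.
η_I = (∂Q/∂I)·(I/Q) = -0.00480533 × (15075/417.415) = -0.174.
Since η < 0, this is an inferior good.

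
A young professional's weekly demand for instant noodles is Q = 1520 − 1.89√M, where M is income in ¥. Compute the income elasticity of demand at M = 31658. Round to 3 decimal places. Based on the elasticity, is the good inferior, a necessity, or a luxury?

At M = 31658: Q = 1183.718.
dQ/dM = -1.89/(2√M) = -0.00531117 at this income.
η = (dQ/dM)·(M/Q) = -0.00531117 × (31658/1183.718) = -0.142.
Since η < 0, the good is an inferior good.

-0.142 (inferior good)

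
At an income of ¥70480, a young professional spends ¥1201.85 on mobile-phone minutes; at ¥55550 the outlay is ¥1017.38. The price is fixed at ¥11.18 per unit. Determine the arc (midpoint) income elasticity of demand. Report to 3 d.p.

0.702

With a constant price, Q₁ = 1201.85/11.18 = 107.500 and Q₂ = 1017.38/11.18 = 91.000 (equivalently, work directly with expenditure since P cancels).
Midpoint %ΔQ = (1017.38 − 1201.85)/1109.62 = -0.16625; midpoint %ΔI = (55550 − 70480)/63015 = -0.23693.
η = -0.16625 / -0.23693 = 0.702.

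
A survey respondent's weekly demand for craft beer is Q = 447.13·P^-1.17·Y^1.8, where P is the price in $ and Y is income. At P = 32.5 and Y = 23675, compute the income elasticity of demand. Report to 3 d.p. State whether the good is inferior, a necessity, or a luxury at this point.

1.800 (luxury)

For a multiplicative demand Q = A·P^α·Y^β, the income elasticity is β everywhere.
Here β = 1.8, so η = 1.800.
Since η > 1, this is a luxury.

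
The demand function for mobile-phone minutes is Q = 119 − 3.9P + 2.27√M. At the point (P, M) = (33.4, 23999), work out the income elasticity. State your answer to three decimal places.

At P = 33.4, M = 23999: Q = 340.400.
Holding P constant, ∂Q/∂M = 2.27/(2√M) = 0.00732655.
η_M = (∂Q/∂M)·(M/Q) = 0.00732655 × (23999/340.400) = 0.517.

0.517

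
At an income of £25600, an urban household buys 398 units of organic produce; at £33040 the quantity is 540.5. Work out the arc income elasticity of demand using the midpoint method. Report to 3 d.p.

ΔQ = 540.5 − 398 = 142.5; midpoint Q̄ = (398 + 540.5)/2 = 469.25.
ΔI = 33040 − 25600 = 7440; midpoint Ī = (25600 + 33040)/2 = 29320.
η = (ΔQ/Q̄) ÷ (ΔI/Ī) = (142.5/469.25) ÷ (7440/29320) = 1.197.

1.197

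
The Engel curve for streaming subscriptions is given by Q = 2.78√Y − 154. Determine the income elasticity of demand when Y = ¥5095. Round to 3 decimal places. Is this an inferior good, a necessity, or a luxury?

2.233 (luxury)

At Y = 5095: Q = 44.434.
dQ/dY = 2.78/(2√Y) = 0.0194734 at this income.
η = (dQ/dY)·(Y/Q) = 0.0194734 × (5095/44.434) = 2.233.
Since η > 1, the good is a luxury.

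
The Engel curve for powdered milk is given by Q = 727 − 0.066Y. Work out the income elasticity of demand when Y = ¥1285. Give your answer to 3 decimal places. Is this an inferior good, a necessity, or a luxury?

At Y = 1285: Q = 642.190.
dQ/dY = −0.066.
η = (dQ/dY)·(Y/Q) = -0.066 × (1285/642.190) = -0.132.
Since η < 0, the good is an inferior good.

-0.132 (inferior good)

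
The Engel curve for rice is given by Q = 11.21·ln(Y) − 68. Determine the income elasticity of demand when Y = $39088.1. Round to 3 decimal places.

At Y = 39088.1: Q = 50.530.
dQ/dY = 11.21/Y = 0.000286788 at this income.
η = (dQ/dY)·(Y/Q) = 0.000286788 × (39088.1/50.530) = 0.222.

0.222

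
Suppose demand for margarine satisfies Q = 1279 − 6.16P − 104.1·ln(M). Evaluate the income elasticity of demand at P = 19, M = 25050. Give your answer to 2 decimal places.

-0.97

At P = 19, M = 25050: Q = 107.570.
Holding P constant, ∂Q/∂M = -104.1/M = -0.00415569.
η_M = (∂Q/∂M)·(M/Q) = -0.00415569 × (25050/107.570) = -0.97.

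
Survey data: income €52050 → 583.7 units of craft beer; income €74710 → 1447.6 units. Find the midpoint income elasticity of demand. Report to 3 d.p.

2.379

ΔQ = 1447.6 − 583.7 = 863.9; midpoint Q̄ = (583.7 + 1447.6)/2 = 1015.65.
ΔI = 74710 − 52050 = 22660; midpoint Ī = (52050 + 74710)/2 = 63380.
η = (ΔQ/Q̄) ÷ (ΔI/Ī) = (863.9/1015.65) ÷ (22660/63380) = 2.379.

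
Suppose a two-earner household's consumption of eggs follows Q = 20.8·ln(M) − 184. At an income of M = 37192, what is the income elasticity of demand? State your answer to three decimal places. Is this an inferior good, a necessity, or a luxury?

At M = 37192: Q = 34.896.
dQ/dM = 20.8/M = 0.00055926 at this income.
η = (dQ/dM)·(M/Q) = 0.00055926 × (37192/34.896) = 0.596.
Since 0 < η < 1, the good is a necessity.

0.596 (necessity)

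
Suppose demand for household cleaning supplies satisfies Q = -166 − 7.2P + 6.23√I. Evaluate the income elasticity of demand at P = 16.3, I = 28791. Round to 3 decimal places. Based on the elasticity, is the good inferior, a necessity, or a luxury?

0.683 (necessity)

At P = 16.3, I = 28791: Q = 773.741.
Holding P constant, ∂Q/∂I = 6.23/(2√I) = 0.0183582.
η_I = (∂Q/∂I)·(I/Q) = 0.0183582 × (28791/773.741) = 0.683.
Since 0 < η < 1, this is a necessity.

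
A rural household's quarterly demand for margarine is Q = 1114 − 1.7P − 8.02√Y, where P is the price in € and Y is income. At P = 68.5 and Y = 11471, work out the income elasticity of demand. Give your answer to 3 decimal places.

At P = 68.5, Y = 11471: Q = 138.586.
Holding P constant, ∂Q/∂Y = -8.02/(2√Y) = -0.0374407.
η_Y = (∂Q/∂Y)·(Y/Q) = -0.0374407 × (11471/138.586) = -3.099.

-3.099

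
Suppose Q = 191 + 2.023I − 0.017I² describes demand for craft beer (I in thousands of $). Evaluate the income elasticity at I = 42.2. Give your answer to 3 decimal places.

0.101

At I = 42.2: Q = 246.0963.
dQ/dI = 2.023 − 0.034I = 0.58820.
η = (dQ/dI)·(I/Q) = 0.58820 × (42.2/246.0963) = 0.101.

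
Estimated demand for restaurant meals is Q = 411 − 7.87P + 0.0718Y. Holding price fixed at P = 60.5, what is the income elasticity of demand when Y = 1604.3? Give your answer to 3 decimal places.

At P = 60.5, Y = 1604.3: Q = 50.054.
Holding P constant, ∂Q/∂Y = 0.0718.
η_Y = (∂Q/∂Y)·(Y/Q) = 0.0718 × (1604.3/50.054) = 2.301.

2.301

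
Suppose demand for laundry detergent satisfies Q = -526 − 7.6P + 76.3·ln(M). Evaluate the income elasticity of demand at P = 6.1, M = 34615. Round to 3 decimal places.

0.339

At P = 6.1, M = 34615: Q = 225.131.
Holding P constant, ∂Q/∂M = 76.3/M = 0.00220425.
η_M = (∂Q/∂M)·(M/Q) = 0.00220425 × (34615/225.131) = 0.339.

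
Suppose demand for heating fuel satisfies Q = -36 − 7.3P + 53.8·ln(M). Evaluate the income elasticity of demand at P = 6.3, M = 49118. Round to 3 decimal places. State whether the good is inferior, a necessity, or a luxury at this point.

0.108 (necessity)

At P = 6.3, M = 49118: Q = 499.157.
Holding P constant, ∂Q/∂M = 53.8/M = 0.00109532.
η_M = (∂Q/∂M)·(M/Q) = 0.00109532 × (49118/499.157) = 0.108.
Since 0 < η < 1, this is a necessity.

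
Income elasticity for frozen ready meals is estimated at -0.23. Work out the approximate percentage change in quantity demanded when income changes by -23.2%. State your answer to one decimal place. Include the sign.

%ΔQ ≈ η × %ΔI = -0.23 × (-23.2%) = 5.3%.

5.3%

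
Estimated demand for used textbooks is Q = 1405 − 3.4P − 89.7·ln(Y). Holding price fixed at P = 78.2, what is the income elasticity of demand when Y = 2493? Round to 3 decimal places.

-0.205

At P = 78.2, Y = 2493: Q = 437.555.
Holding P constant, ∂Q/∂Y = -89.7/Y = -0.0359807.
η_Y = (∂Q/∂Y)·(Y/Q) = -0.0359807 × (2493/437.555) = -0.205.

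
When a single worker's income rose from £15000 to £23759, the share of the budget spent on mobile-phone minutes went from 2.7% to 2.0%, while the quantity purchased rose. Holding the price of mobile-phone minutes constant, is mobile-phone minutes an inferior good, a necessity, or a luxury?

necessity

Quantity rises but the budget share falls as income rises, so 0 < η < 1.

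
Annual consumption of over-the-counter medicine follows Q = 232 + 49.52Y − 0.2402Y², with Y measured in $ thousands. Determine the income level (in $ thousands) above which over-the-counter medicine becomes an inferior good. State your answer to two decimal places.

dQ/dY = 49.52 − 0.4804Y.
The good is inferior where dQ/dY < 0. Setting dQ/dY = 0 gives Y = 49.52 / 0.4804 = 103.08.

103.08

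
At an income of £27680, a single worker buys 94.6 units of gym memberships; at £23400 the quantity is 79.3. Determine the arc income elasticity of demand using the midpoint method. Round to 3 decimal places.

1.050

ΔQ = 79.3 − 94.6 = -15.3; midpoint Q̄ = (94.6 + 79.3)/2 = 86.95.
ΔI = 23400 − 27680 = -4280; midpoint Ī = (27680 + 23400)/2 = 25540.
η = (ΔQ/Q̄) ÷ (ΔI/Ī) = (-15.3/86.95) ÷ (-4280/25540) = 1.050.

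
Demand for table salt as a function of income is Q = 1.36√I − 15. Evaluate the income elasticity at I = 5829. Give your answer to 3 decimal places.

At I = 5829: Q = 88.833.
dQ/dI = 1.36/(2√I) = 0.0089066 at this income.
η = (dQ/dI)·(I/Q) = 0.0089066 × (5829/88.833) = 0.584.

0.584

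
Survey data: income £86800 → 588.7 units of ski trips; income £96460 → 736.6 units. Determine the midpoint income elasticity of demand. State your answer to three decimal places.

ΔQ = 736.6 − 588.7 = 147.9; midpoint Q̄ = (588.7 + 736.6)/2 = 662.65.
ΔI = 96460 − 86800 = 9660; midpoint Ī = (86800 + 96460)/2 = 91630.
η = (ΔQ/Q̄) ÷ (ΔI/Ī) = (147.9/662.65) ÷ (9660/91630) = 2.117.

2.117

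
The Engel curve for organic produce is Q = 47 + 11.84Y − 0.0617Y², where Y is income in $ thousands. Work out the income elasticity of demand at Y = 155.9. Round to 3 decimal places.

At Y = 155.9: Q = 393.2492.
dQ/dY = 11.84 − 0.1234Y = -7.39806.
η = (dQ/dY)·(Y/Q) = -7.39806 × (155.9/393.2492) = -2.933.

-2.933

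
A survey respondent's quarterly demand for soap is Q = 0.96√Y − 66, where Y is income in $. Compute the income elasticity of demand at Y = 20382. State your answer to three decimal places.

0.964

At Y = 20382: Q = 71.055.
dQ/dY = 0.96/(2√Y) = 0.00336216 at this income.
η = (dQ/dY)·(Y/Q) = 0.00336216 × (20382/71.055) = 0.964.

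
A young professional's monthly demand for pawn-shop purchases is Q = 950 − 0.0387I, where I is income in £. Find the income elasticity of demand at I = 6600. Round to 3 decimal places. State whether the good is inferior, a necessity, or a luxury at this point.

-0.368 (inferior good)

At I = 6600: Q = 694.580.
dQ/dI = −0.0387.
η = (dQ/dI)·(I/Q) = -0.0387 × (6600/694.580) = -0.368.
Since η < 0, the good is an inferior good.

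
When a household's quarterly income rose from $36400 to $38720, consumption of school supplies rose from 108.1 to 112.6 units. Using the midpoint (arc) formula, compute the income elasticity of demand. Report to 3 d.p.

ΔQ = 112.6 − 108.1 = 4.5; midpoint Q̄ = (108.1 + 112.6)/2 = 110.35.
ΔI = 38720 − 36400 = 2320; midpoint Ī = (36400 + 38720)/2 = 37560.
η = (ΔQ/Q̄) ÷ (ΔI/Ī) = (4.5/110.35) ÷ (2320/37560) = 0.660.

0.660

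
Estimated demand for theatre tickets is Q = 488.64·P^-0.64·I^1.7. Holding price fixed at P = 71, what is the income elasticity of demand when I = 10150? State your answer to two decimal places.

1.70

For a multiplicative demand Q = A·P^α·I^β, the income elasticity is β everywhere.
Here β = 1.7, so η = 1.70.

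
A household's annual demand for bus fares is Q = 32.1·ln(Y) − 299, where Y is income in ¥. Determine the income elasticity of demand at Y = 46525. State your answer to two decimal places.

0.70

At Y = 46525: Q = 46.003.
dQ/dY = 32.1/Y = 0.000689952 at this income.
η = (dQ/dY)·(Y/Q) = 0.000689952 × (46525/46.003) = 0.70.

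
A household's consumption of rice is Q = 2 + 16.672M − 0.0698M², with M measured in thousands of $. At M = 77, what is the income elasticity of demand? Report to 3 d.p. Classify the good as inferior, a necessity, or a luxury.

0.523 (necessity)

At M = 77: Q = 871.8998.
dQ/dM = 16.672 − 0.1396M = 5.92280.
η = (dQ/dM)·(M/Q) = 5.92280 × (77/871.8998) = 0.523.
0 < η < 1 ⇒ necessity.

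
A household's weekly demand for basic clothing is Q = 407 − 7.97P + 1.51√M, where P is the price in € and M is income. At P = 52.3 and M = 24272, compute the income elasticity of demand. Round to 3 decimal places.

At P = 52.3, M = 24272: Q = 225.419.
Holding P constant, ∂Q/∂M = 1.51/(2√M) = 0.00484612.
η_M = (∂Q/∂M)·(M/Q) = 0.00484612 × (24272/225.419) = 0.522.

0.522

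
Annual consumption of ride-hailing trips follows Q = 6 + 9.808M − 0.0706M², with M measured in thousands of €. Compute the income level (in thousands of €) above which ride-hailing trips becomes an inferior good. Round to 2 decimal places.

69.46

dQ/dM = 9.808 − 0.1412M.
The good is inferior where dQ/dM < 0. Setting dQ/dM = 0 gives M = 9.808 / 0.1412 = 69.46.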